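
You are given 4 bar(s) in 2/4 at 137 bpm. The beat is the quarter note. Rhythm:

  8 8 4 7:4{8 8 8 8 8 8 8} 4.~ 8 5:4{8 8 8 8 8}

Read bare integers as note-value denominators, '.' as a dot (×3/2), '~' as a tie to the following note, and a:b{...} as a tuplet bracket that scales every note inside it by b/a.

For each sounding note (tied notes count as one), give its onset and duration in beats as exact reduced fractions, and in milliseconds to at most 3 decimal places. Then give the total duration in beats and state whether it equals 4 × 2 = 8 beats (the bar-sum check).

1) 0.0ms=0b +218.978ms=1/2b
2) 218.978ms=1/2b +218.978ms=1/2b
3) 437.956ms=1b +437.956ms=1b
4) 875.912ms=2b +125.13ms=2/7b
5) 1001.043ms=16/7b +125.13ms=2/7b
6) 1126.173ms=18/7b +125.13ms=2/7b
7) 1251.303ms=20/7b +125.13ms=2/7b
8) 1376.434ms=22/7b +125.13ms=2/7b
9) 1501.564ms=24/7b +125.13ms=2/7b
10) 1626.694ms=26/7b +125.13ms=2/7b
11) 1751.825ms=4b +875.912ms=2b
12) 2627.737ms=6b +175.182ms=2/5b
13) 2802.92ms=32/5b +175.182ms=2/5b
14) 2978.102ms=34/5b +175.182ms=2/5b
15) 3153.285ms=36/5b +175.182ms=2/5b
16) 3328.467ms=38/5b +175.182ms=2/5b
Σ=8b of 8 (137bpm 2/4) — PASS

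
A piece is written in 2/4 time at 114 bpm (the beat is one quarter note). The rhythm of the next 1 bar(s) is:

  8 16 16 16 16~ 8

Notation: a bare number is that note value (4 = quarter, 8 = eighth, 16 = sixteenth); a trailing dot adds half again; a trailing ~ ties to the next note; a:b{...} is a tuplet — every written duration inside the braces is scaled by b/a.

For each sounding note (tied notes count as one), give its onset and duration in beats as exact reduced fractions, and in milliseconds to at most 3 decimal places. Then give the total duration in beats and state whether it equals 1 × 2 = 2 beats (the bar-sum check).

1) 0.0ms=0b +263.158ms=1/2b
2) 263.158ms=1/2b +131.579ms=1/4b
3) 394.737ms=3/4b +131.579ms=1/4b
4) 526.316ms=1b +131.579ms=1/4b
5) 657.895ms=5/4b +394.737ms=3/4b
Σ=2b of 2 (114bpm 2/4) — PASS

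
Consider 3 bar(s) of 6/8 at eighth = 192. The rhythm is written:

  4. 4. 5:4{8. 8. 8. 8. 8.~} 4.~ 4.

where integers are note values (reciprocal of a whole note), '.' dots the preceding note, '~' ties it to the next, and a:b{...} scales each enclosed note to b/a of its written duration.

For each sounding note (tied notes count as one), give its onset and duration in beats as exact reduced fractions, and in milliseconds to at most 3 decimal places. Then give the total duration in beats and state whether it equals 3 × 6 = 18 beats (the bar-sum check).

1) 0.0ms=0b +937.5ms=3b
2) 937.5ms=3b +937.5ms=3b
3) 1875.0ms=6b +375.0ms=6/5b
4) 2250.0ms=36/5b +375.0ms=6/5b
5) 2625.0ms=42/5b +375.0ms=6/5b
6) 3000.0ms=48/5b +375.0ms=6/5b
7) 3375.0ms=54/5b +2250.0ms=36/5b
Σ=18b of 18 (192bpm 6/8) — PASS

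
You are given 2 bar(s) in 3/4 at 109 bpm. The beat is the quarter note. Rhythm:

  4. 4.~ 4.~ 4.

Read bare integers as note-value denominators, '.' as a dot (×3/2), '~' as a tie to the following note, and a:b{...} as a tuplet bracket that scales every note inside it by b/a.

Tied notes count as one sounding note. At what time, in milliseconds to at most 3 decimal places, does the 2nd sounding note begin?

1. 0.0ms @ 0 + 825.688ms (3/2)
2. 825.688ms @ 3/2 + 2477.064ms (9/2)

note 2 onset = 3/2b = 825.688ms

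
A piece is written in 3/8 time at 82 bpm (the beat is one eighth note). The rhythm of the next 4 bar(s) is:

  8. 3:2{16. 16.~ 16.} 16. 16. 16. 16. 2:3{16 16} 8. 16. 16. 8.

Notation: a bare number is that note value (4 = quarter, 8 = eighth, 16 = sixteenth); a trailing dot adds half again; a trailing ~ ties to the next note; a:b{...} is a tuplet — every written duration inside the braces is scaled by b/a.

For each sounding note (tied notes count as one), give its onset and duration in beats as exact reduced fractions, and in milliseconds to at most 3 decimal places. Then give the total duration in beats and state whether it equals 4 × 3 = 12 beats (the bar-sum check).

1) 0.0ms=0b +1097.561ms=3/2b
2) 1097.561ms=3/2b +365.854ms=1/2b
3) 1463.415ms=2b +731.707ms=1b
4) 2195.122ms=3b +548.78ms=3/4b
5) 2743.902ms=15/4b +548.78ms=3/4b
6) 3292.683ms=9/2b +548.78ms=3/4b
7) 3841.463ms=21/4b +548.78ms=3/4b
8) 4390.244ms=6b +548.78ms=3/4b
9) 4939.024ms=27/4b +548.78ms=3/4b
10) 5487.805ms=15/2b +1097.561ms=3/2b
11) 6585.366ms=9b +548.78ms=3/4b
12) 7134.146ms=39/4b +548.78ms=3/4b
13) 7682.927ms=21/2b +1097.561ms=3/2b
Σ=12b of 12 (82bpm 3/8) — PASS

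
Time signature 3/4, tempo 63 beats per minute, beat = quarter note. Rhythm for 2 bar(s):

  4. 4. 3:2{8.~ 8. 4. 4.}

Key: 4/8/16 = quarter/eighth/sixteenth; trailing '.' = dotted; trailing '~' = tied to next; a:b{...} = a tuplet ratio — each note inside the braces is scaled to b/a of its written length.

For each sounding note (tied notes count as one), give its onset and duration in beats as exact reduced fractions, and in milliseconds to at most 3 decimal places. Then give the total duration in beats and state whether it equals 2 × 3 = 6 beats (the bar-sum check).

1) 0.0ms=0b +1428.571ms=3/2b
2) 1428.571ms=3/2b +1428.571ms=3/2b
3) 2857.143ms=3b +952.381ms=1b
4) 3809.524ms=4b +952.381ms=1b
5) 4761.905ms=5b +952.381ms=1b
Σ=6b of 6 (63bpm 3/4) — PASS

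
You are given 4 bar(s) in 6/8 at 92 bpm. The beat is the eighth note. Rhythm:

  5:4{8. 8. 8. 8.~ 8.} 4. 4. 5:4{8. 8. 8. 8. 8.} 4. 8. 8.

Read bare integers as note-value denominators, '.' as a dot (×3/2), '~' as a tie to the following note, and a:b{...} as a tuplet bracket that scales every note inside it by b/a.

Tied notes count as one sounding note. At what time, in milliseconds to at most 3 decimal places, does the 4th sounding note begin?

note 4 onset = 18/5b = 2347.826ms

1. 0.0ms @ 0 + 782.609ms (6/5)
2. 782.609ms @ 6/5 + 782.609ms (6/5)
3. 1565.217ms @ 12/5 + 782.609ms (6/5)
4. 2347.826ms @ 18/5 + 1565.217ms (12/5)
5. 3913.043ms @ 6 + 1956.522ms (3)
6. 5869.565ms @ 9 + 1956.522ms (3)
7. 7826.087ms @ 12 + 782.609ms (6/5)
8. 8608.696ms @ 66/5 + 782.609ms (6/5)
9. 9391.304ms @ 72/5 + 782.609ms (6/5)
10. 10173.913ms @ 78/5 + 782.609ms (6/5)
11. 10956.522ms @ 84/5 + 782.609ms (6/5)
12. 11739.13ms @ 18 + 1956.522ms (3)
13. 13695.652ms @ 21 + 978.261ms (3/2)
14. 14673.913ms @ 45/2 + 978.261ms (3/2)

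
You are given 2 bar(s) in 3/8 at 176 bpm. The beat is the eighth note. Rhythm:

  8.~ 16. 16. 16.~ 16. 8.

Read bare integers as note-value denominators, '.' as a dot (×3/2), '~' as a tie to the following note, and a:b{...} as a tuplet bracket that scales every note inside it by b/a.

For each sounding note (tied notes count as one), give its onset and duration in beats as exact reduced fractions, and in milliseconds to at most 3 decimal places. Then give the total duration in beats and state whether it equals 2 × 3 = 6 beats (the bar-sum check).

1) 0.0ms=0b +767.045ms=9/4b
2) 767.045ms=9/4b +255.682ms=3/4b
3) 1022.727ms=3b +511.364ms=3/2b
4) 1534.091ms=9/2b +511.364ms=3/2b
Σ=6b of 6 (176bpm 3/8) — PASS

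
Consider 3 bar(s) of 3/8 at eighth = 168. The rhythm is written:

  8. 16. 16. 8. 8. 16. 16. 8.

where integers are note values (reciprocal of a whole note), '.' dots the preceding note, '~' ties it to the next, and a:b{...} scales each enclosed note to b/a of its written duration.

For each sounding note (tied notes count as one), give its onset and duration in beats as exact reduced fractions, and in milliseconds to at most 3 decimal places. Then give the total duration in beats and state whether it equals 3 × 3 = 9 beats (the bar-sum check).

1) 0.0ms=0b +535.714ms=3/2b
2) 535.714ms=3/2b +267.857ms=3/4b
3) 803.571ms=9/4b +267.857ms=3/4b
4) 1071.429ms=3b +535.714ms=3/2b
5) 1607.143ms=9/2b +535.714ms=3/2b
6) 2142.857ms=6b +267.857ms=3/4b
7) 2410.714ms=27/4b +267.857ms=3/4b
8) 2678.571ms=15/2b +535.714ms=3/2b
Σ=9b of 9 (168bpm 3/8) — PASS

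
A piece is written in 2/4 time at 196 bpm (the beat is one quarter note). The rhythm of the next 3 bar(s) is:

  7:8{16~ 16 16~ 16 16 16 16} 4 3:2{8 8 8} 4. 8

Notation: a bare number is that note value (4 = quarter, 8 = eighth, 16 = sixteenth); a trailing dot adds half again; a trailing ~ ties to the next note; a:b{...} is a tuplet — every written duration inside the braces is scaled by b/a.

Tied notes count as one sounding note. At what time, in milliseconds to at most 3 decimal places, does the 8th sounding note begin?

1. 0.0ms @ 0 + 174.927ms (4/7)
2. 174.927ms @ 4/7 + 174.927ms (4/7)
3. 349.854ms @ 8/7 + 87.464ms (2/7)
4. 437.318ms @ 10/7 + 87.464ms (2/7)
5. 524.781ms @ 12/7 + 87.464ms (2/7)
6. 612.245ms @ 2 + 306.122ms (1)
7. 918.367ms @ 3 + 102.041ms (1/3)
8. 1020.408ms @ 10/3 + 102.041ms (1/3)
9. 1122.449ms @ 11/3 + 102.041ms (1/3)
10. 1224.49ms @ 4 + 459.184ms (3/2)
11. 1683.673ms @ 11/2 + 153.061ms (1/2)

note 8 onset = 10/3b = 1020.408ms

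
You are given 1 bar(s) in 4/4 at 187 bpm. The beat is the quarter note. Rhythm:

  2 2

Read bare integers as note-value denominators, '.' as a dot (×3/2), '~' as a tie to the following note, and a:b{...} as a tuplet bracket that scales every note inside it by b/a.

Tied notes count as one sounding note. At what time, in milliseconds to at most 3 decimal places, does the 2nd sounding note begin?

note 2 onset = 2b = 641.711ms

1. 0.0ms @ 0 + 641.711ms (2)
2. 641.711ms @ 2 + 641.711ms (2)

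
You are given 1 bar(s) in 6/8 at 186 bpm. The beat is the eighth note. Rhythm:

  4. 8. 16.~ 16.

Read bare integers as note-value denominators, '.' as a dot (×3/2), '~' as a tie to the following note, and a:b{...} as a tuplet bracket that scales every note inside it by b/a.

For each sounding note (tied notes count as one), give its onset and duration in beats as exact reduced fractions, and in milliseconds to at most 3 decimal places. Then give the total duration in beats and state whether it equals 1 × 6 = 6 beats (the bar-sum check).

1) 0.0ms=0b +967.742ms=3b
2) 967.742ms=3b +483.871ms=3/2b
3) 1451.613ms=9/2b +483.871ms=3/2b
Σ=6b of 6 (186bpm 6/8) — PASS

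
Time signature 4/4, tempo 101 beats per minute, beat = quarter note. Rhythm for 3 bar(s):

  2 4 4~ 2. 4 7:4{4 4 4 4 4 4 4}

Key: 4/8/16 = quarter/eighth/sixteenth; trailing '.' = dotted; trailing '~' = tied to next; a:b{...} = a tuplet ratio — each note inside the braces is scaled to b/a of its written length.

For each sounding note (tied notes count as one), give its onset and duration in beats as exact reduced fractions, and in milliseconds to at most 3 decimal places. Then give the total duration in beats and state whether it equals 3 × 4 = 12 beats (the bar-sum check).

1) 0.0ms=0b +1188.119ms=2b
2) 1188.119ms=2b +594.059ms=1b
3) 1782.178ms=3b +2376.238ms=4b
4) 4158.416ms=7b +594.059ms=1b
5) 4752.475ms=8b +339.463ms=4/7b
6) 5091.938ms=60/7b +339.463ms=4/7b
7) 5431.4ms=64/7b +339.463ms=4/7b
8) 5770.863ms=68/7b +339.463ms=4/7b
9) 6110.325ms=72/7b +339.463ms=4/7b
10) 6449.788ms=76/7b +339.463ms=4/7b
11) 6789.25ms=80/7b +339.463ms=4/7b
Σ=12b of 12 (101bpm 4/4) — PASS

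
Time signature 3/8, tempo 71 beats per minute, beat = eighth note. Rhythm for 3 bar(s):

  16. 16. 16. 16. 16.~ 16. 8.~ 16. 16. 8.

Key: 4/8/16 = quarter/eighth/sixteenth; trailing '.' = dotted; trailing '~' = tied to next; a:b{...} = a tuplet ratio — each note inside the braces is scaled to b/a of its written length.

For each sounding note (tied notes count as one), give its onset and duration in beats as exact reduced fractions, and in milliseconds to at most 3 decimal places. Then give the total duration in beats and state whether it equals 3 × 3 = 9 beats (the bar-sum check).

1) 0.0ms=0b +633.803ms=3/4b
2) 633.803ms=3/4b +633.803ms=3/4b
3) 1267.606ms=3/2b +633.803ms=3/4b
4) 1901.408ms=9/4b +633.803ms=3/4b
5) 2535.211ms=3b +1267.606ms=3/2b
6) 3802.817ms=9/2b +1901.408ms=9/4b
7) 5704.225ms=27/4b +633.803ms=3/4b
8) 6338.028ms=15/2b +1267.606ms=3/2b
Σ=9b of 9 (71bpm 3/8) — PASS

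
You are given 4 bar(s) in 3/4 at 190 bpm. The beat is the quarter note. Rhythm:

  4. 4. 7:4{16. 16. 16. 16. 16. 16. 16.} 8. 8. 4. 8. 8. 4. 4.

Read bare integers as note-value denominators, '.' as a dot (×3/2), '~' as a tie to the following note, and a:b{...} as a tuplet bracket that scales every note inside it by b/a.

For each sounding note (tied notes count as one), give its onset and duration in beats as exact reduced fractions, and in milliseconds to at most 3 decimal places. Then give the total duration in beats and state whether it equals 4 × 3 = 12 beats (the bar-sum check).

1) 0.0ms=0b +473.684ms=3/2b
2) 473.684ms=3/2b +473.684ms=3/2b
3) 947.368ms=3b +67.669ms=3/14b
4) 1015.038ms=45/14b +67.669ms=3/14b
5) 1082.707ms=24/7b +67.669ms=3/14b
6) 1150.376ms=51/14b +67.669ms=3/14b
7) 1218.045ms=27/7b +67.669ms=3/14b
8) 1285.714ms=57/14b +67.669ms=3/14b
9) 1353.383ms=30/7b +67.669ms=3/14b
10) 1421.053ms=9/2b +236.842ms=3/4b
11) 1657.895ms=21/4b +236.842ms=3/4b
12) 1894.737ms=6b +473.684ms=3/2b
13) 2368.421ms=15/2b +236.842ms=3/4b
14) 2605.263ms=33/4b +236.842ms=3/4b
15) 2842.105ms=9b +473.684ms=3/2b
16) 3315.789ms=21/2b +473.684ms=3/2b
Σ=12b of 12 (190bpm 3/4) — PASS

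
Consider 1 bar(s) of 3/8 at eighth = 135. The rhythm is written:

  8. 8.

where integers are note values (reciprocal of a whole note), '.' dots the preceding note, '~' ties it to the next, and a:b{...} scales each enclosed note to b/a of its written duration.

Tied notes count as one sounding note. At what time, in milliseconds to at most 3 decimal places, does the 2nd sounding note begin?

1. 0.0ms @ 0 + 666.667ms (3/2)
2. 666.667ms @ 3/2 + 666.667ms (3/2)

note 2 onset = 3/2b = 666.667ms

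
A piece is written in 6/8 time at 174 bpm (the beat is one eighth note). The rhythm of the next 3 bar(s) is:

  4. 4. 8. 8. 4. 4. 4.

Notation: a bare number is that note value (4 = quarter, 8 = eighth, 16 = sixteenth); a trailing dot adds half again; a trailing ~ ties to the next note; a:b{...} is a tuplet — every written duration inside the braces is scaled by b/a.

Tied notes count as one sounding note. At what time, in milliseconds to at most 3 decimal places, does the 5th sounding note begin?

note 5 onset = 9b = 3103.448ms

1. 0.0ms @ 0 + 1034.483ms (3)
2. 1034.483ms @ 3 + 1034.483ms (3)
3. 2068.966ms @ 6 + 517.241ms (3/2)
4. 2586.207ms @ 15/2 + 517.241ms (3/2)
5. 3103.448ms @ 9 + 1034.483ms (3)
6. 4137.931ms @ 12 + 1034.483ms (3)
7. 5172.414ms @ 15 + 1034.483ms (3)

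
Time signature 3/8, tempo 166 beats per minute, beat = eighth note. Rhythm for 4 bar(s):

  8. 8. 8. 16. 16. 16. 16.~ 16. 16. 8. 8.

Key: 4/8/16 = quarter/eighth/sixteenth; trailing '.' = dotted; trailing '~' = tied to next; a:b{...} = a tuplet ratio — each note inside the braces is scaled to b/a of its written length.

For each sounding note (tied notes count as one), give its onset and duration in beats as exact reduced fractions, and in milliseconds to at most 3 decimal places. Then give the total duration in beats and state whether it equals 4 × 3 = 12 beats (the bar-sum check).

1) 0.0ms=0b +542.169ms=3/2b
2) 542.169ms=3/2b +542.169ms=3/2b
3) 1084.337ms=3b +542.169ms=3/2b
4) 1626.506ms=9/2b +271.084ms=3/4b
5) 1897.59ms=21/4b +271.084ms=3/4b
6) 2168.675ms=6b +271.084ms=3/4b
7) 2439.759ms=27/4b +542.169ms=3/2b
8) 2981.928ms=33/4b +271.084ms=3/4b
9) 3253.012ms=9b +542.169ms=3/2b
10) 3795.181ms=21/2b +542.169ms=3/2b
Σ=12b of 12 (166bpm 3/8) — PASS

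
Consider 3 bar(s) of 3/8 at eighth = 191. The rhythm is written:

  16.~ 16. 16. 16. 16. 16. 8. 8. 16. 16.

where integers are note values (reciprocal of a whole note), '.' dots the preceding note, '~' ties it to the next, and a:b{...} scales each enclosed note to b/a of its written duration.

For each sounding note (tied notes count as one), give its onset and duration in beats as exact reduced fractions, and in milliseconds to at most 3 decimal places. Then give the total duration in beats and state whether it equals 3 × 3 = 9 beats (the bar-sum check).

1) 0.0ms=0b +471.204ms=3/2b
2) 471.204ms=3/2b +235.602ms=3/4b
3) 706.806ms=9/4b +235.602ms=3/4b
4) 942.408ms=3b +235.602ms=3/4b
5) 1178.01ms=15/4b +235.602ms=3/4b
6) 1413.613ms=9/2b +471.204ms=3/2b
7) 1884.817ms=6b +471.204ms=3/2b
8) 2356.021ms=15/2b +235.602ms=3/4b
9) 2591.623ms=33/4b +235.602ms=3/4b
Σ=9b of 9 (191bpm 3/8) — PASS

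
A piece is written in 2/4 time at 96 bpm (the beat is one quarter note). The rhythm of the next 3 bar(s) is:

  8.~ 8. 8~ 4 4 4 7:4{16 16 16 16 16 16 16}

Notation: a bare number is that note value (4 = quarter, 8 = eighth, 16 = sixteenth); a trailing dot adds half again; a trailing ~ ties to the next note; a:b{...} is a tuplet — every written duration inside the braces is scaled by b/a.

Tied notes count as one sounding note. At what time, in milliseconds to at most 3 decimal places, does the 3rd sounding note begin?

1. 0.0ms @ 0 + 937.5ms (3/2)
2. 937.5ms @ 3/2 + 937.5ms (3/2)
3. 1875.0ms @ 3 + 625.0ms (1)
4. 2500.0ms @ 4 + 625.0ms (1)
5. 3125.0ms @ 5 + 89.286ms (1/7)
6. 3214.286ms @ 36/7 + 89.286ms (1/7)
7. 3303.571ms @ 37/7 + 89.286ms (1/7)
8. 3392.857ms @ 38/7 + 89.286ms (1/7)
9. 3482.143ms @ 39/7 + 89.286ms (1/7)
10. 3571.429ms @ 40/7 + 89.286ms (1/7)
11. 3660.714ms @ 41/7 + 89.286ms (1/7)

note 3 onset = 3b = 1875.0ms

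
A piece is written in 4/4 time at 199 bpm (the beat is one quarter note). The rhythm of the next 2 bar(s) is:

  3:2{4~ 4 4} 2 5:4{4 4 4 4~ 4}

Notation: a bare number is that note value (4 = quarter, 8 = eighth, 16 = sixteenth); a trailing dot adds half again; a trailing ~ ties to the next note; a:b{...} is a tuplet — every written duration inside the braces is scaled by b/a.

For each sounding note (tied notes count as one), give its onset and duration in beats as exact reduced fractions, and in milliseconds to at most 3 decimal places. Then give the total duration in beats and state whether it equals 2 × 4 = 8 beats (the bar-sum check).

1) 0.0ms=0b +402.01ms=4/3b
2) 402.01ms=4/3b +201.005ms=2/3b
3) 603.015ms=2b +603.015ms=2b
4) 1206.03ms=4b +241.206ms=4/5b
5) 1447.236ms=24/5b +241.206ms=4/5b
6) 1688.442ms=28/5b +241.206ms=4/5b
7) 1929.648ms=32/5b +482.412ms=8/5b
Σ=8b of 8 (199bpm 4/4) — PASS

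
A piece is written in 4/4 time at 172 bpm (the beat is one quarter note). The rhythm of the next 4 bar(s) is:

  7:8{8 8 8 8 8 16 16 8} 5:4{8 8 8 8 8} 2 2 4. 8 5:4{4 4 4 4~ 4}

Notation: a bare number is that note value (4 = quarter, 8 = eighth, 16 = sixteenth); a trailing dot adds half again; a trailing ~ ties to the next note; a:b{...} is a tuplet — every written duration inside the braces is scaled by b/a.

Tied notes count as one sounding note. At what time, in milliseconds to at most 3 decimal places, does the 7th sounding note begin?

1. 0.0ms @ 0 + 199.336ms (4/7)
2. 199.336ms @ 4/7 + 199.336ms (4/7)
3. 398.671ms @ 8/7 + 199.336ms (4/7)
4. 598.007ms @ 12/7 + 199.336ms (4/7)
5. 797.342ms @ 16/7 + 199.336ms (4/7)
6. 996.678ms @ 20/7 + 99.668ms (2/7)
7. 1096.346ms @ 22/7 + 99.668ms (2/7)
8. 1196.013ms @ 24/7 + 199.336ms (4/7)
9. 1395.349ms @ 4 + 139.535ms (2/5)
10. 1534.884ms @ 22/5 + 139.535ms (2/5)
11. 1674.419ms @ 24/5 + 139.535ms (2/5)
12. 1813.953ms @ 26/5 + 139.535ms (2/5)
13. 1953.488ms @ 28/5 + 139.535ms (2/5)
14. 2093.023ms @ 6 + 697.674ms (2)
15. 2790.698ms @ 8 + 697.674ms (2)
16. 3488.372ms @ 10 + 523.256ms (3/2)
17. 4011.628ms @ 23/2 + 174.419ms (1/2)
18. 4186.047ms @ 12 + 279.07ms (4/5)
19. 4465.116ms @ 64/5 + 279.07ms (4/5)
20. 4744.186ms @ 68/5 + 279.07ms (4/5)
21. 5023.256ms @ 72/5 + 558.14ms (8/5)

note 7 onset = 22/7b = 1096.346ms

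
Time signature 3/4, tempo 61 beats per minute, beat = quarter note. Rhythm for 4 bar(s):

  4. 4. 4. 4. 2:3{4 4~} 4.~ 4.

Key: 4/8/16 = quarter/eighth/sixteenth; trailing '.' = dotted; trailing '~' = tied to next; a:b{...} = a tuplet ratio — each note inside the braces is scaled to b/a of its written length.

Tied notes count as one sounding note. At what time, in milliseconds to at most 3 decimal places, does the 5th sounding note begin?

note 5 onset = 6b = 5901.639ms

1. 0.0ms @ 0 + 1475.41ms (3/2)
2. 1475.41ms @ 3/2 + 1475.41ms (3/2)
3. 2950.82ms @ 3 + 1475.41ms (3/2)
4. 4426.23ms @ 9/2 + 1475.41ms (3/2)
5. 5901.639ms @ 6 + 1475.41ms (3/2)
6. 7377.049ms @ 15/2 + 4426.23ms (9/2)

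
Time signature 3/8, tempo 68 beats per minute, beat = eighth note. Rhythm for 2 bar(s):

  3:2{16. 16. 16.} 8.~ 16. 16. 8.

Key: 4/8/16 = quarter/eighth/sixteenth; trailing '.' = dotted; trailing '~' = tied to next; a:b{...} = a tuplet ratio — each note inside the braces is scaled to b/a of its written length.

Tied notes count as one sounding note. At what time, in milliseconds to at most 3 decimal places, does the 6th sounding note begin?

note 6 onset = 9/2b = 3970.588ms

1. 0.0ms @ 0 + 441.176ms (1/2)
2. 441.176ms @ 1/2 + 441.176ms (1/2)
3. 882.353ms @ 1 + 441.176ms (1/2)
4. 1323.529ms @ 3/2 + 1985.294ms (9/4)
5. 3308.824ms @ 15/4 + 661.765ms (3/4)
6. 3970.588ms @ 9/2 + 1323.529ms (3/2)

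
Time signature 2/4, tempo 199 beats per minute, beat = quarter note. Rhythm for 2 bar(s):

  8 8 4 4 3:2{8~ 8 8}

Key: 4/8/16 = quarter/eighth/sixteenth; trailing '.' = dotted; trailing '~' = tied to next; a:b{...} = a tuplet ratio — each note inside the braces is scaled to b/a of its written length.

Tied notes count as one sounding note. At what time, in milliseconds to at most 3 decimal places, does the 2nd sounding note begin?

note 2 onset = 1/2b = 150.754ms

1. 0.0ms @ 0 + 150.754ms (1/2)
2. 150.754ms @ 1/2 + 150.754ms (1/2)
3. 301.508ms @ 1 + 301.508ms (1)
4. 603.015ms @ 2 + 301.508ms (1)
5. 904.523ms @ 3 + 201.005ms (2/3)
6. 1105.528ms @ 11/3 + 100.503ms (1/3)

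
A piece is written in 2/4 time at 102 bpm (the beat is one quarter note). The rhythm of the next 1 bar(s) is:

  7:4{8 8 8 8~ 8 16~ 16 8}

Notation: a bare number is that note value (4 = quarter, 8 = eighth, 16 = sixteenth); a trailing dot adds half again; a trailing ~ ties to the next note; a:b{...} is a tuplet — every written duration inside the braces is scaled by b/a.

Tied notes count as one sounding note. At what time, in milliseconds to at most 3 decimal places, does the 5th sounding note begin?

note 5 onset = 10/7b = 840.336ms

1. 0.0ms @ 0 + 168.067ms (2/7)
2. 168.067ms @ 2/7 + 168.067ms (2/7)
3. 336.134ms @ 4/7 + 168.067ms (2/7)
4. 504.202ms @ 6/7 + 336.134ms (4/7)
5. 840.336ms @ 10/7 + 168.067ms (2/7)
6. 1008.403ms @ 12/7 + 168.067ms (2/7)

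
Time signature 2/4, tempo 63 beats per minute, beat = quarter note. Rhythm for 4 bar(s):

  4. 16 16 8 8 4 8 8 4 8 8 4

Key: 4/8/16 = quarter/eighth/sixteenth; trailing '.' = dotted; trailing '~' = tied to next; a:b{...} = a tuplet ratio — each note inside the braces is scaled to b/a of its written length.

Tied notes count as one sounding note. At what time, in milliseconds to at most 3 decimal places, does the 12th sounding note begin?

note 12 onset = 7b = 6666.667ms

1. 0.0ms @ 0 + 1428.571ms (3/2)
2. 1428.571ms @ 3/2 + 238.095ms (1/4)
3. 1666.667ms @ 7/4 + 238.095ms (1/4)
4. 1904.762ms @ 2 + 476.19ms (1/2)
5. 2380.952ms @ 5/2 + 476.19ms (1/2)
6. 2857.143ms @ 3 + 952.381ms (1)
7. 3809.524ms @ 4 + 476.19ms (1/2)
8. 4285.714ms @ 9/2 + 476.19ms (1/2)
9. 4761.905ms @ 5 + 952.381ms (1)
10. 5714.286ms @ 6 + 476.19ms (1/2)
11. 6190.476ms @ 13/2 + 476.19ms (1/2)
12. 6666.667ms @ 7 + 952.381ms (1)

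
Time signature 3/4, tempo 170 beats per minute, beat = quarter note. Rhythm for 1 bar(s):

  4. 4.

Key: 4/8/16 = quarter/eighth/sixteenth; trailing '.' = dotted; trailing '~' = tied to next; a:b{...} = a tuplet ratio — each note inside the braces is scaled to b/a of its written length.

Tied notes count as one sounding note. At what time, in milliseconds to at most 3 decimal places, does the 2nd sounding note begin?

note 2 onset = 3/2b = 529.412ms

1. 0.0ms @ 0 + 529.412ms (3/2)
2. 529.412ms @ 3/2 + 529.412ms (3/2)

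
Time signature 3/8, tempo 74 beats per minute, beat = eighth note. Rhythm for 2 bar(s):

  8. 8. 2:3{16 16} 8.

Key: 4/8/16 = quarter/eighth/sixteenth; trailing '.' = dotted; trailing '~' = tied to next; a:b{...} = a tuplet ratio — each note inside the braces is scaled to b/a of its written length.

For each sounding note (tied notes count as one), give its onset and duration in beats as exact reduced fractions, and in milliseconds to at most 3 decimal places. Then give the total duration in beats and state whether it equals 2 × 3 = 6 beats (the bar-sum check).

1) 0.0ms=0b +1216.216ms=3/2b
2) 1216.216ms=3/2b +1216.216ms=3/2b
3) 2432.432ms=3b +608.108ms=3/4b
4) 3040.541ms=15/4b +608.108ms=3/4b
5) 3648.649ms=9/2b +1216.216ms=3/2b
Σ=6b of 6 (74bpm 3/8) — PASS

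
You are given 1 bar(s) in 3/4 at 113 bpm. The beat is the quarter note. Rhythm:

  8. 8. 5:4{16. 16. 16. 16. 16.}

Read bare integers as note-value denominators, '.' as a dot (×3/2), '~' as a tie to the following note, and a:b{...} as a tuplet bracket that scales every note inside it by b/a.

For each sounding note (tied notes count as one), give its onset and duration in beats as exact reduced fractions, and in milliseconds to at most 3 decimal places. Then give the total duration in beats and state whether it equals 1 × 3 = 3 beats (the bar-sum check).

1) 0.0ms=0b +398.23ms=3/4b
2) 398.23ms=3/4b +398.23ms=3/4b
3) 796.46ms=3/2b +159.292ms=3/10b
4) 955.752ms=9/5b +159.292ms=3/10b
5) 1115.044ms=21/10b +159.292ms=3/10b
6) 1274.336ms=12/5b +159.292ms=3/10b
7) 1433.628ms=27/10b +159.292ms=3/10b
Σ=3b of 3 (113bpm 3/4) — PASS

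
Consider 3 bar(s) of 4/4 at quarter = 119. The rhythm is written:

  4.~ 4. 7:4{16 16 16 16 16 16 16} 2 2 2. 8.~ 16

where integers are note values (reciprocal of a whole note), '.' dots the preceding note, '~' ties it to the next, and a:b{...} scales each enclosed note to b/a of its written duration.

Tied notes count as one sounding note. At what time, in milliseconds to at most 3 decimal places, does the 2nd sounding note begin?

1. 0.0ms @ 0 + 1512.605ms (3)
2. 1512.605ms @ 3 + 72.029ms (1/7)
3. 1584.634ms @ 22/7 + 72.029ms (1/7)
4. 1656.663ms @ 23/7 + 72.029ms (1/7)
5. 1728.691ms @ 24/7 + 72.029ms (1/7)
6. 1800.72ms @ 25/7 + 72.029ms (1/7)
7. 1872.749ms @ 26/7 + 72.029ms (1/7)
8. 1944.778ms @ 27/7 + 72.029ms (1/7)
9. 2016.807ms @ 4 + 1008.403ms (2)
10. 3025.21ms @ 6 + 1008.403ms (2)
11. 4033.613ms @ 8 + 1512.605ms (3)
12. 5546.218ms @ 11 + 504.202ms (1)

note 2 onset = 3b = 1512.605ms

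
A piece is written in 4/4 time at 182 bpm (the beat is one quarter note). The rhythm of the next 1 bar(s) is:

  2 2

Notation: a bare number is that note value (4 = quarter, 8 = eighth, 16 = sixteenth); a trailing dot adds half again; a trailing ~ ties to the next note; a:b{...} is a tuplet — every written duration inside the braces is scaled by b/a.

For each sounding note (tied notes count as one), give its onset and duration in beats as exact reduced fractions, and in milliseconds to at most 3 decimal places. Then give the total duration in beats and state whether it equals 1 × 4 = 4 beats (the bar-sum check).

1) 0.0ms=0b +659.341ms=2b
2) 659.341ms=2b +659.341ms=2b
Σ=4b of 4 (182bpm 4/4) — PASS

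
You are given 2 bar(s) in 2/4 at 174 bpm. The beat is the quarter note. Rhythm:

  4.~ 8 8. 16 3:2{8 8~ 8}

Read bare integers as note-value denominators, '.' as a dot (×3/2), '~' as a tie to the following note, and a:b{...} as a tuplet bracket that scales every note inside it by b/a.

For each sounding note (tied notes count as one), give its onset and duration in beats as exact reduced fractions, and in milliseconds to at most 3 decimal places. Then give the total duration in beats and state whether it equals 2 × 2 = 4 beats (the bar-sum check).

1) 0.0ms=0b +689.655ms=2b
2) 689.655ms=2b +258.621ms=3/4b
3) 948.276ms=11/4b +86.207ms=1/4b
4) 1034.483ms=3b +114.943ms=1/3b
5) 1149.425ms=10/3b +229.885ms=2/3b
Σ=4b of 4 (174bpm 2/4) — PASS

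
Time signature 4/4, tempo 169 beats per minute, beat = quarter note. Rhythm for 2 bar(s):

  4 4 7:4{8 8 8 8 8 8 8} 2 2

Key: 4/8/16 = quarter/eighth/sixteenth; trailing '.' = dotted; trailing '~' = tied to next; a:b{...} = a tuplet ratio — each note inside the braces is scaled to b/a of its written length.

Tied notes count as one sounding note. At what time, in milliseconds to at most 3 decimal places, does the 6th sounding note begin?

note 6 onset = 20/7b = 1014.37ms

1. 0.0ms @ 0 + 355.03ms (1)
2. 355.03ms @ 1 + 355.03ms (1)
3. 710.059ms @ 2 + 101.437ms (2/7)
4. 811.496ms @ 16/7 + 101.437ms (2/7)
5. 912.933ms @ 18/7 + 101.437ms (2/7)
6. 1014.37ms @ 20/7 + 101.437ms (2/7)
7. 1115.807ms @ 22/7 + 101.437ms (2/7)
8. 1217.244ms @ 24/7 + 101.437ms (2/7)
9. 1318.681ms @ 26/7 + 101.437ms (2/7)
10. 1420.118ms @ 4 + 710.059ms (2)
11. 2130.178ms @ 6 + 710.059ms (2)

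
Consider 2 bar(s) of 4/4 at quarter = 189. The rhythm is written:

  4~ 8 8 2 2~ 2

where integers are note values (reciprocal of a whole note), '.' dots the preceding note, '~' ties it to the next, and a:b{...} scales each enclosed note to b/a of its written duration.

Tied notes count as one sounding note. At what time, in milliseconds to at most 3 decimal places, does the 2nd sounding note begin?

note 2 onset = 3/2b = 476.19ms

1. 0.0ms @ 0 + 476.19ms (3/2)
2. 476.19ms @ 3/2 + 158.73ms (1/2)
3. 634.921ms @ 2 + 634.921ms (2)
4. 1269.841ms @ 4 + 1269.841ms (4)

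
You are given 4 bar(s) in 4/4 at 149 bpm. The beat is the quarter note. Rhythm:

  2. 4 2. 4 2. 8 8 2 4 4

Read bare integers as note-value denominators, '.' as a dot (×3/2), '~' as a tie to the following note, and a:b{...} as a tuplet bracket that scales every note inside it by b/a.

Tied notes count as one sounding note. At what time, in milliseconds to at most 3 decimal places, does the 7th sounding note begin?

1. 0.0ms @ 0 + 1208.054ms (3)
2. 1208.054ms @ 3 + 402.685ms (1)
3. 1610.738ms @ 4 + 1208.054ms (3)
4. 2818.792ms @ 7 + 402.685ms (1)
5. 3221.477ms @ 8 + 1208.054ms (3)
6. 4429.53ms @ 11 + 201.342ms (1/2)
7. 4630.872ms @ 23/2 + 201.342ms (1/2)
8. 4832.215ms @ 12 + 805.369ms (2)
9. 5637.584ms @ 14 + 402.685ms (1)
10. 6040.268ms @ 15 + 402.685ms (1)

note 7 onset = 23/2b = 4630.872ms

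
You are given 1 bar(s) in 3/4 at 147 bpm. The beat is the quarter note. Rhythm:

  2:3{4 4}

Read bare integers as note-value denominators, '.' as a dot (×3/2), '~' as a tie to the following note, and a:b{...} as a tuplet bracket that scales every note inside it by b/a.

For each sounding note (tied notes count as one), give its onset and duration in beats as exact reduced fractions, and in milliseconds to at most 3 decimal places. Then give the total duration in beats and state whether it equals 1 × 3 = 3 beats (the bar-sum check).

1) 0.0ms=0b +612.245ms=3/2b
2) 612.245ms=3/2b +612.245ms=3/2b
Σ=3b of 3 (147bpm 3/4) — PASS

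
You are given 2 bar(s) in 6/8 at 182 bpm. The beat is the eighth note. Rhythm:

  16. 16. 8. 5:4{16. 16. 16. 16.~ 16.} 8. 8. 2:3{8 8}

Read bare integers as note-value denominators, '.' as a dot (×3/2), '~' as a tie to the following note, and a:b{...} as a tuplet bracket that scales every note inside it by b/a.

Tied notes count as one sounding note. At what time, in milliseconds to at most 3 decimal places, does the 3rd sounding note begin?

note 3 onset = 3/2b = 494.505ms

1. 0.0ms @ 0 + 247.253ms (3/4)
2. 247.253ms @ 3/4 + 247.253ms (3/4)
3. 494.505ms @ 3/2 + 494.505ms (3/2)
4. 989.011ms @ 3 + 197.802ms (3/5)
5. 1186.813ms @ 18/5 + 197.802ms (3/5)
6. 1384.615ms @ 21/5 + 197.802ms (3/5)
7. 1582.418ms @ 24/5 + 395.604ms (6/5)
8. 1978.022ms @ 6 + 494.505ms (3/2)
9. 2472.527ms @ 15/2 + 494.505ms (3/2)
10. 2967.033ms @ 9 + 494.505ms (3/2)
11. 3461.538ms @ 21/2 + 494.505ms (3/2)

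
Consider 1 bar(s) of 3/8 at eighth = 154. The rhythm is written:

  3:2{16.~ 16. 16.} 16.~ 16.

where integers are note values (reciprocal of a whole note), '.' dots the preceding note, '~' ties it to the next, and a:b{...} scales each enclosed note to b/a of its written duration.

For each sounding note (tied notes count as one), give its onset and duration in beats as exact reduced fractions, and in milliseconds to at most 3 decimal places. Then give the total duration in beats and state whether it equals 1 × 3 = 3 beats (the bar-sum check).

1) 0.0ms=0b +389.61ms=1b
2) 389.61ms=1b +194.805ms=1/2b
3) 584.416ms=3/2b +584.416ms=3/2b
Σ=3b of 3 (154bpm 3/8) — PASS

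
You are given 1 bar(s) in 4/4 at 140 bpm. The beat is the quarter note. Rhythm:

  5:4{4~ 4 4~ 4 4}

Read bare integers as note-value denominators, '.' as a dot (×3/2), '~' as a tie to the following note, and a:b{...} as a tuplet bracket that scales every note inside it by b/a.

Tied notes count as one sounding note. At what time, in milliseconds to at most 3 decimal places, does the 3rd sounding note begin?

note 3 onset = 16/5b = 1371.429ms

1. 0.0ms @ 0 + 685.714ms (8/5)
2. 685.714ms @ 8/5 + 685.714ms (8/5)
3. 1371.429ms @ 16/5 + 342.857ms (4/5)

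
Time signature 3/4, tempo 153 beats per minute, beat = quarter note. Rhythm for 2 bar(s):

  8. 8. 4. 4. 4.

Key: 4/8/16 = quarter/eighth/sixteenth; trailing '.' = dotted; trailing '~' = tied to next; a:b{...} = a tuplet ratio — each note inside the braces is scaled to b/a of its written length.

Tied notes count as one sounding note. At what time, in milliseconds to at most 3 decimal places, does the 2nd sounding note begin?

1. 0.0ms @ 0 + 294.118ms (3/4)
2. 294.118ms @ 3/4 + 294.118ms (3/4)
3. 588.235ms @ 3/2 + 588.235ms (3/2)
4. 1176.471ms @ 3 + 588.235ms (3/2)
5. 1764.706ms @ 9/2 + 588.235ms (3/2)

note 2 onset = 3/4b = 294.118ms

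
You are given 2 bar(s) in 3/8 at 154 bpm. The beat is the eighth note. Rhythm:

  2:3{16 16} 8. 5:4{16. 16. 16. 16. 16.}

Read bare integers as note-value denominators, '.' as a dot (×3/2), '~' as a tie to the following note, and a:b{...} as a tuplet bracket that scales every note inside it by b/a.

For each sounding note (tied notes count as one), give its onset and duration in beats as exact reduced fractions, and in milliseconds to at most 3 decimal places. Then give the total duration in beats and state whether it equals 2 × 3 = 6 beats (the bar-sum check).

1) 0.0ms=0b +292.208ms=3/4b
2) 292.208ms=3/4b +292.208ms=3/4b
3) 584.416ms=3/2b +584.416ms=3/2b
4) 1168.831ms=3b +233.766ms=3/5b
5) 1402.597ms=18/5b +233.766ms=3/5b
6) 1636.364ms=21/5b +233.766ms=3/5b
7) 1870.13ms=24/5b +233.766ms=3/5b
8) 2103.896ms=27/5b +233.766ms=3/5b
Σ=6b of 6 (154bpm 3/8) — PASS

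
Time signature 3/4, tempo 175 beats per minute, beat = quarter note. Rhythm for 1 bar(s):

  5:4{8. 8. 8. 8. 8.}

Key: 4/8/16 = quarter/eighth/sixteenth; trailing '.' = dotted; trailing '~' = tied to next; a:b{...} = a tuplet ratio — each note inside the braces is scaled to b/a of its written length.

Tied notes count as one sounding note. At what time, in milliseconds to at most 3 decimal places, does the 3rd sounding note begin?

1. 0.0ms @ 0 + 205.714ms (3/5)
2. 205.714ms @ 3/5 + 205.714ms (3/5)
3. 411.429ms @ 6/5 + 205.714ms (3/5)
4. 617.143ms @ 9/5 + 205.714ms (3/5)
5. 822.857ms @ 12/5 + 205.714ms (3/5)

note 3 onset = 6/5b = 411.429ms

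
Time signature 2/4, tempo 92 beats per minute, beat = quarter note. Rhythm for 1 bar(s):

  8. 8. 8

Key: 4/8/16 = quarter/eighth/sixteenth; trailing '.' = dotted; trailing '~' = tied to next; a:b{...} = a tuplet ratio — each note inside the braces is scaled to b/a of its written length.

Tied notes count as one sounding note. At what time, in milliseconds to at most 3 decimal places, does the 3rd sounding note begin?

note 3 onset = 3/2b = 978.261ms

1. 0.0ms @ 0 + 489.13ms (3/4)
2. 489.13ms @ 3/4 + 489.13ms (3/4)
3. 978.261ms @ 3/2 + 326.087ms (1/2)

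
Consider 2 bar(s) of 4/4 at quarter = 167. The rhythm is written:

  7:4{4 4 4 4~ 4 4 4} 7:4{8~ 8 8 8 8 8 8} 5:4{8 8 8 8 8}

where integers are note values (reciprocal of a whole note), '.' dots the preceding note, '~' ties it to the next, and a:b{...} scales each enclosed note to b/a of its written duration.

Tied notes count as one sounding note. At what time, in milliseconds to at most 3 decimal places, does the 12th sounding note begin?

1. 0.0ms @ 0 + 205.304ms (4/7)
2. 205.304ms @ 4/7 + 205.304ms (4/7)
3. 410.607ms @ 8/7 + 205.304ms (4/7)
4. 615.911ms @ 12/7 + 410.607ms (8/7)
5. 1026.518ms @ 20/7 + 205.304ms (4/7)
6. 1231.822ms @ 24/7 + 205.304ms (4/7)
7. 1437.126ms @ 4 + 205.304ms (4/7)
8. 1642.429ms @ 32/7 + 102.652ms (2/7)
9. 1745.081ms @ 34/7 + 102.652ms (2/7)
10. 1847.733ms @ 36/7 + 102.652ms (2/7)
11. 1950.385ms @ 38/7 + 102.652ms (2/7)
12. 2053.037ms @ 40/7 + 102.652ms (2/7)
13. 2155.689ms @ 6 + 143.713ms (2/5)
14. 2299.401ms @ 32/5 + 143.713ms (2/5)
15. 2443.114ms @ 34/5 + 143.713ms (2/5)
16. 2586.826ms @ 36/5 + 143.713ms (2/5)
17. 2730.539ms @ 38/5 + 143.713ms (2/5)

note 12 onset = 40/7b = 2053.037ms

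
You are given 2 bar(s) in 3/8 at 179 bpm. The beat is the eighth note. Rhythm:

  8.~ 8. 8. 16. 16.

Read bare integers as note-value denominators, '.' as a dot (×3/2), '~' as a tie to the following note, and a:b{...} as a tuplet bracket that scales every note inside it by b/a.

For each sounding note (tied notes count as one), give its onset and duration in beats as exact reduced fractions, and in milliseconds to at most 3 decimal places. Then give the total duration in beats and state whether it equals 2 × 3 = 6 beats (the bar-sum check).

1) 0.0ms=0b +1005.587ms=3b
2) 1005.587ms=3b +502.793ms=3/2b
3) 1508.38ms=9/2b +251.397ms=3/4b
4) 1759.777ms=21/4b +251.397ms=3/4b
Σ=6b of 6 (179bpm 3/8) — PASS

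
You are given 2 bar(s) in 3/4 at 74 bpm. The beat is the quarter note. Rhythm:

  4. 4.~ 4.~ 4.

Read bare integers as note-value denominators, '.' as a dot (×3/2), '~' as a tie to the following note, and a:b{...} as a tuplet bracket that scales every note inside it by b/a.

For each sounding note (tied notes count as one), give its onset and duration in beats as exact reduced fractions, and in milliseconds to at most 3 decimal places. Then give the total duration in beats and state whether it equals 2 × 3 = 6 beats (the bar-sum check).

1) 0.0ms=0b +1216.216ms=3/2b
2) 1216.216ms=3/2b +3648.649ms=9/2b
Σ=6b of 6 (74bpm 3/4) — PASS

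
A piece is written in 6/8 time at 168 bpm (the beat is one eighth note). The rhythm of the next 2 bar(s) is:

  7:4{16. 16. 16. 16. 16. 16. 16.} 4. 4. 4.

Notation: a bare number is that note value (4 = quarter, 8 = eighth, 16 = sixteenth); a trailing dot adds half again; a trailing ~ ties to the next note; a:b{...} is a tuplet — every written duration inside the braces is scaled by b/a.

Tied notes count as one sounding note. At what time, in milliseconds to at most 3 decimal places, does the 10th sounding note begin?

1. 0.0ms @ 0 + 153.061ms (3/7)
2. 153.061ms @ 3/7 + 153.061ms (3/7)
3. 306.122ms @ 6/7 + 153.061ms (3/7)
4. 459.184ms @ 9/7 + 153.061ms (3/7)
5. 612.245ms @ 12/7 + 153.061ms (3/7)
6. 765.306ms @ 15/7 + 153.061ms (3/7)
7. 918.367ms @ 18/7 + 153.061ms (3/7)
8. 1071.429ms @ 3 + 1071.429ms (3)
9. 2142.857ms @ 6 + 1071.429ms (3)
10. 3214.286ms @ 9 + 1071.429ms (3)

note 10 onset = 9b = 3214.286ms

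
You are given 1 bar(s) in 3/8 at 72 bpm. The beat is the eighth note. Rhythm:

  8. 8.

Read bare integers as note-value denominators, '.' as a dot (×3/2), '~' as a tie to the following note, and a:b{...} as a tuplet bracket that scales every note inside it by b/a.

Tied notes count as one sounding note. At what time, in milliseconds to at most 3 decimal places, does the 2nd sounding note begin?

note 2 onset = 3/2b = 1250.0ms

1. 0.0ms @ 0 + 1250.0ms (3/2)
2. 1250.0ms @ 3/2 + 1250.0ms (3/2)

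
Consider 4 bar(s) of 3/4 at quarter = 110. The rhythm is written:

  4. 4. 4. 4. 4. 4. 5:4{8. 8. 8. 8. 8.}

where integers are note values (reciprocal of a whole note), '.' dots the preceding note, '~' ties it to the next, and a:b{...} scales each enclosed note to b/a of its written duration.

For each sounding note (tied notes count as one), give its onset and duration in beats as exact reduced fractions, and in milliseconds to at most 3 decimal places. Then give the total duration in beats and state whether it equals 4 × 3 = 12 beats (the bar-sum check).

1) 0.0ms=0b +818.182ms=3/2b
2) 818.182ms=3/2b +818.182ms=3/2b
3) 1636.364ms=3b +818.182ms=3/2b
4) 2454.545ms=9/2b +818.182ms=3/2b
5) 3272.727ms=6b +818.182ms=3/2b
6) 4090.909ms=15/2b +818.182ms=3/2b
7) 4909.091ms=9b +327.273ms=3/5b
8) 5236.364ms=48/5b +327.273ms=3/5b
9) 5563.636ms=51/5b +327.273ms=3/5b
10) 5890.909ms=54/5b +327.273ms=3/5b
11) 6218.182ms=57/5b +327.273ms=3/5b
Σ=12b of 12 (110bpm 3/4) — PASS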